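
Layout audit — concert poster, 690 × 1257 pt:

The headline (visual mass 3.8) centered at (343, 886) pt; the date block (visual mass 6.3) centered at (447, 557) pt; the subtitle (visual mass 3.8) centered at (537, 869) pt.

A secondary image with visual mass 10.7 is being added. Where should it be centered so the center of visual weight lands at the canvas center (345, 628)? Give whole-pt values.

New total weight: (3.8 + 6.3 + 3.8) + 10.7 = 24.6.
Along x: (6160.1 + 10.7·x) / 24.6 = 345 (existing moment 3.8·343 + 6.3·447 + 3.8·537 = 6160.1) ⇒ x = (8487.0 − 6160.1) / 10.7 ≈ 217.47.
Along y: (10178.1 + 10.7·y) / 24.6 = 628 (existing moment 3.8·886 + 6.3·557 + 3.8·869 = 10178.1) ⇒ y = (15448.8 − 10178.1) / 10.7 ≈ 492.59.

(217, 493)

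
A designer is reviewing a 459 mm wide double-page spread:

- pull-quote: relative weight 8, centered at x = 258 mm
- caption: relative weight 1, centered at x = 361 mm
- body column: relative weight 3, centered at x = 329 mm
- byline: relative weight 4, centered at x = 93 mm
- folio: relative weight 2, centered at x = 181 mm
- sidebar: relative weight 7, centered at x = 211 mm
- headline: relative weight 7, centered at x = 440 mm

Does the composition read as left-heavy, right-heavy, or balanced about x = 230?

Weights sum to 8 + 1 + 3 + 4 + 2 + 7 + 7 = 32.
x-moment: 8·258 + 1·361 + 3·329 + 4·93 + 2·181 + 7·211 + 7·440 = 8703; centroid 8703/32 ≈ 271.97.
272.0 vs midline 230 → right-heavy.

right-heavy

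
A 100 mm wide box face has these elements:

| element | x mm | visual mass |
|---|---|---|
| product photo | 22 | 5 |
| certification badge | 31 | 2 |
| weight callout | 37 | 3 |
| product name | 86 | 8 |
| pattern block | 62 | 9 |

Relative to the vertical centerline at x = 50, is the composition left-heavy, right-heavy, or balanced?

right-heavy

Total weight = 5 + 2 + 3 + 8 + 9 = 27.
x-moment: 5·22 + 2·31 + 3·37 + 8·86 + 9·62 = 1529; centroid 1529/27 ≈ 56.63.
56.6 lies right of the midline 50, so the layout is right-heavy.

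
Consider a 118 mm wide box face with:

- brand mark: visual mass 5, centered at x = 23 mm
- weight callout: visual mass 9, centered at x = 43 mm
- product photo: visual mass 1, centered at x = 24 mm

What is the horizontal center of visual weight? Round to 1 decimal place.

Weights sum to 5 + 9 + 1 = 15.
x-moment: 5·23 + 9·43 + 1·24 = 526; centroid 526/15 ≈ 35.07.

x ≈ 35.1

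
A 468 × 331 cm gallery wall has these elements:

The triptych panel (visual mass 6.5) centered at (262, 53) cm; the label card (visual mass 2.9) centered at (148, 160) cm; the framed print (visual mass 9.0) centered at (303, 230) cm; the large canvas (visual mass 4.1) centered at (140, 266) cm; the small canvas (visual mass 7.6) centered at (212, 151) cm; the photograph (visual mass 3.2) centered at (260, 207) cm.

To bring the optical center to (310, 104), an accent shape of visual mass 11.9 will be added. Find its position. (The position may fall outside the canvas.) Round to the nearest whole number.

(516, -91)

After adding the accent shape, total weight = 6.5 + 2.9 + 9.0 + 4.1 + 7.6 + 3.2 + 11.9 = 45.2.
Along x: (7876.4 + 11.9·x) / 45.2 = 310 (existing moment 6.5·262 + 2.9·148 + 9.0·303 + 4.1·140 + 7.6·212 + 3.2·260 = 7876.4) ⇒ x = (14012.0 − 7876.4) / 11.9 ≈ 515.60.
Along y: (5779.1 + 11.9·y) / 45.2 = 104 (existing moment 6.5·53 + 2.9·160 + 9.0·230 + 4.1·266 + 7.6·151 + 3.2·207 = 5779.1) ⇒ y = (4700.8 − 5779.1) / 11.9 ≈ -90.61.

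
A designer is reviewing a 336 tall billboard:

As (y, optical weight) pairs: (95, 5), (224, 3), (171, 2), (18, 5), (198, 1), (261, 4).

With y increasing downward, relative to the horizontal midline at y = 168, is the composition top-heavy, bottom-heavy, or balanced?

top-heavy

Total weight = 5 + 3 + 2 + 5 + 1 + 4 = 20.
Σw·y = 5·95 + 3·224 + 2·171 + 5·18 + 1·198 + 4·261 = 2821, so ȳ = 2821/20 ≈ 141.05.
141.1 lies above (smaller y than) the midline 168, so the layout is top-heavy.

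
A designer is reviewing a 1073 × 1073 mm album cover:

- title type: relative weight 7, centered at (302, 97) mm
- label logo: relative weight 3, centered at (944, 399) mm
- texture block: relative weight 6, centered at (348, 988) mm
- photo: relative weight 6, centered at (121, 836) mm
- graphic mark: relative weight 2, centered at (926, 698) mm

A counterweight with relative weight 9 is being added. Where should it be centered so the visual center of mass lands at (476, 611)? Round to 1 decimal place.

With the counterweight, Σw becomes 7 + 3 + 6 + 6 + 2 + 9 = 33.
Along x: (9612 + 9·x) / 33 = 476 (existing moment 7·302 + 3·944 + 6·348 + 6·121 + 2·926 = 9612) ⇒ x = (15708 − 9612) / 9 ≈ 677.33.
Along y: (14216 + 9·y) / 33 = 611 (existing moment 7·97 + 3·399 + 6·988 + 6·836 + 2·698 = 14216) ⇒ y = (20163 − 14216) / 9 ≈ 660.78.

(677.3, 660.8)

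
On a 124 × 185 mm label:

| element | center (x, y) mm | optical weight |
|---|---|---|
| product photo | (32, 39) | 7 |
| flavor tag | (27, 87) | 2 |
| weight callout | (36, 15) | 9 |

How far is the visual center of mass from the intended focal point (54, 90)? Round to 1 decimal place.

Total weight = 7 + 2 + 9 = 18.
x: (7·32 + 2·27 + 9·36) / 18 = 602 / 18 ≈ 33.44
y: (7·39 + 2·87 + 9·15) / 18 = 582 / 18 ≈ 32.33
From (54, 90): dx = -20.56, dy = -57.67, so the distance is √(dx²+dy²) ≈ 61.22.

≈ 61.2 mm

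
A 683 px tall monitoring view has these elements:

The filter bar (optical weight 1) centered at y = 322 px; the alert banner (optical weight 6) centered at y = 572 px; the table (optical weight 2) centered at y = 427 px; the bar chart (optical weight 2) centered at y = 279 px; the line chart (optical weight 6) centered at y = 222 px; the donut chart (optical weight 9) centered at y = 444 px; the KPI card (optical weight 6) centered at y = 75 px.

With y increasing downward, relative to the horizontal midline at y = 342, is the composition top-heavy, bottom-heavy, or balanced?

balanced

Weights sum to 1 + 6 + 2 + 2 + 6 + 9 + 6 = 32.
Σw·y = 1·322 + 6·572 + 2·427 + 2·279 + 6·222 + 9·444 + 6·75 = 10944, so ȳ = 10944/32 ≈ 342.00.
The centroid 342.00 matches the midline at 342, so the layout is balanced.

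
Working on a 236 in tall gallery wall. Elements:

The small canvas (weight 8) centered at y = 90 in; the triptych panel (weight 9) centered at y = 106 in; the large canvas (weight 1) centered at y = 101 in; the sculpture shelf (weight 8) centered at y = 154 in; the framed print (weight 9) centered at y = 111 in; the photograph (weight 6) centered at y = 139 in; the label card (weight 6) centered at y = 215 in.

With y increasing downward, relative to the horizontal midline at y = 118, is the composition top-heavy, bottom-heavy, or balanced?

Weights sum to 8 + 9 + 1 + 8 + 9 + 6 + 6 = 47.
Σw·y = 8·90 + 9·106 + 1·101 + 8·154 + 9·111 + 6·139 + 6·215 = 6130, so ȳ = 6130/47 ≈ 130.43.
130.4 lies below (larger y than) the midline 118, so the layout is bottom-heavy.

bottom-heavy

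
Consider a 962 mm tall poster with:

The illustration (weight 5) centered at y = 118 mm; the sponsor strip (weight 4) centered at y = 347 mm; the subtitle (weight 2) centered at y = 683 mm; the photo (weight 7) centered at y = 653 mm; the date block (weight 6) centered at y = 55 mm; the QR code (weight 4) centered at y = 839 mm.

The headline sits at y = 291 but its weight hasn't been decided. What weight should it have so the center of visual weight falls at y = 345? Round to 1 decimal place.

w ≈ 35.9

Known weights sum to 5 + 4 + 2 + 7 + 6 + 4 = 28; their moment is 5·118 + 4·347 + 2·683 + 7·653 + 6·55 + 4·839 = 11601.
Set Σw·y/Σw = 345: (11601 + 291w) = 345·(28 + w).
Solving: w = (345·28 − 11601) / (291 − 345) = -1941 / -54 ≈ 35.94.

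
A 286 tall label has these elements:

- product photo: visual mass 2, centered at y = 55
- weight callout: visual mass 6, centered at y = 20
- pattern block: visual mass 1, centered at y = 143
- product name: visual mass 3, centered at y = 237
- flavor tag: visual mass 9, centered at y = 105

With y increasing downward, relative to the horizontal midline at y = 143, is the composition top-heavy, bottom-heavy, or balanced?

top-heavy

Weights sum to 2 + 6 + 1 + 3 + 9 = 21.
Σw·y = 2·55 + 6·20 + 1·143 + 3·237 + 9·105 = 2029, so ȳ = 2029/21 ≈ 96.62.
96.6 vs midline 143 → top-heavy.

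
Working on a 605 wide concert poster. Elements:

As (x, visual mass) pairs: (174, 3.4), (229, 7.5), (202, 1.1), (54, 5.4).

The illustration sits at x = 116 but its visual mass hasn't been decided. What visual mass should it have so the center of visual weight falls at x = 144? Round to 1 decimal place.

w ≈ 11.3

Fixed elements: Σw = 3.4 + 7.5 + 1.1 + 5.4 = 17.4, Σw·x = 3.4·174 + 7.5·229 + 1.1·202 + 5.4·54 = 2822.9.
Set Σw·x/Σw = 144: (2822.9 + 116w) = 144·(17.4 + w).
Solving: w = (144·17.4 − 2822.9) / (116 − 144) = -317.3 / -28 ≈ 11.33.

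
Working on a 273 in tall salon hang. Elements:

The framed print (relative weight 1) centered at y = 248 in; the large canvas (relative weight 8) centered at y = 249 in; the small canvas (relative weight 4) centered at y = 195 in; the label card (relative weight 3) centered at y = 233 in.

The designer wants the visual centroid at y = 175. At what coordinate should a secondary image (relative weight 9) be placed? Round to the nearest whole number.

y ≈ 73

After adding the secondary image, total weight = 1 + 8 + 4 + 3 + 9 = 25.
Along y: (3719 + 9·y) / 25 = 175 (existing moment 1·248 + 8·249 + 4·195 + 3·233 = 3719) ⇒ y = (4375 − 3719) / 9 ≈ 72.89.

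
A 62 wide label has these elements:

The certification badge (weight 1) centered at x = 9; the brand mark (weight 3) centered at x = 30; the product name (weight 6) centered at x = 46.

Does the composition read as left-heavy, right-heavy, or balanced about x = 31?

Σw = 1 + 3 + 6 = 10.
x: (1·9 + 3·30 + 6·46) / 10 = 375 / 10 ≈ 37.50
37.5 lies right of the midline 31, so the layout is right-heavy.

right-heavy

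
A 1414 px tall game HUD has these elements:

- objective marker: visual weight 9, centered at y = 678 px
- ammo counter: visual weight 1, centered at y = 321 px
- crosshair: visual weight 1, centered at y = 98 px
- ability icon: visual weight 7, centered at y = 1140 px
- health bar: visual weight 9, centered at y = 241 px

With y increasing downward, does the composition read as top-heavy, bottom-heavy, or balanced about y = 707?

top-heavy

Total weight = 9 + 1 + 1 + 7 + 9 = 27.
Σw·y = 9·678 + 1·321 + 1·98 + 7·1140 + 9·241 = 16670, so ȳ = 16670/27 ≈ 617.41.
617.4 vs midline 707 → top-heavy.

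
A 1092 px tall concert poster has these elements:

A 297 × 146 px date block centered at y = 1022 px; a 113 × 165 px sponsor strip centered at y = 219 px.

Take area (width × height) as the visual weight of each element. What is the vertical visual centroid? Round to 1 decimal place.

y ≈ 780.5

Areas → weights: date block 297·146 = 43362, sponsor strip 113·165 = 18645; Σw = 62007.
y: (43362·1022 + 18645·219) / 62007 = 48399219 / 62007 ≈ 780.54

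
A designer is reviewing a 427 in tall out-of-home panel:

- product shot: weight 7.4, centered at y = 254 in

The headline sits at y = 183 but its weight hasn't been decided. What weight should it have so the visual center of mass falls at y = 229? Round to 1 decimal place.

w ≈ 4.0

The single fixed element contributes weight 7.4, moment 7.4·254 = 1879.6.
For the centroid to hit 229: (1879.6 + w·183) / (7.4 + w) = 229.
Solving: w = (229·7.4 − 1879.6) / (183 − 229) = -185.0 / -46 ≈ 4.02.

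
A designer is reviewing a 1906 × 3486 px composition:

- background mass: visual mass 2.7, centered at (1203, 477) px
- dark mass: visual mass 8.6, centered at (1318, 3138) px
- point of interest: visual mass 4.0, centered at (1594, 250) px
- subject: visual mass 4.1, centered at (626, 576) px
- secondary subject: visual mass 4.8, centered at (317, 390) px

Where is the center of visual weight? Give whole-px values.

(1035, 1385)

Σw = 2.7 + 8.6 + 4.0 + 4.1 + 4.8 = 24.2.
x-moment: 2.7·1203 + 8.6·1318 + 4.0·1594 + 4.1·626 + 4.8·317 = 25047.1; centroid 25047.1/24.2 ≈ 1035.00.
y-moment: 2.7·477 + 8.6·3138 + 4.0·250 + 4.1·576 + 4.8·390 = 33508.3; centroid 33508.3/24.2 ≈ 1384.64.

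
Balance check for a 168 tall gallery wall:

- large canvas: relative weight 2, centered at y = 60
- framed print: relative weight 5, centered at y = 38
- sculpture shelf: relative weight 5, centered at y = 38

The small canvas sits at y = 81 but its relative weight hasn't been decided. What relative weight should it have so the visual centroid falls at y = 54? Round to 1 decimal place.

Fixed elements: Σw = 2 + 5 + 5 = 12, Σw·y = 2·60 + 5·38 + 5·38 = 500.
For the centroid to hit 54: (500 + w·81) / (12 + w) = 54.
So w = (54·12 − 500)/(81 − 54) = 148/27 ≈ 5.48.

w ≈ 5.5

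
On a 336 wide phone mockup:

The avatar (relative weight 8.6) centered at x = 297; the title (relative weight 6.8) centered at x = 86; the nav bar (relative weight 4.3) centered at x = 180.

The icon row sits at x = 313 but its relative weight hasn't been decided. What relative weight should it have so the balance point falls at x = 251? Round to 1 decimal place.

w ≈ 16.6

Existing Σw = 19.7 (8.6 + 6.8 + 4.3); existing moment 8.6·297 + 6.8·86 + 4.3·180 = 3913.0.
For the centroid to hit 251: (3913.0 + w·313) / (19.7 + w) = 251.
Solving: w = (251·19.7 − 3913.0) / (313 − 251) = 1031.7 / 62 ≈ 16.64.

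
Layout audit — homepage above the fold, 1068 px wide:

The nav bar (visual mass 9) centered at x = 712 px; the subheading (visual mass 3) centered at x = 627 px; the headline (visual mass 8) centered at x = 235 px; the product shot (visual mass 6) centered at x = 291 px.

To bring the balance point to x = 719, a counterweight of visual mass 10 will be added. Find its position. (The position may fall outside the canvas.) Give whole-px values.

x ≈ 1397

With the counterweight, Σw becomes 9 + 3 + 8 + 6 + 10 = 36.
Along x: (11915 + 10·x) / 36 = 719 (existing moment 9·712 + 3·627 + 8·235 + 6·291 = 11915) ⇒ x = (25884 − 11915) / 10 ≈ 1396.90.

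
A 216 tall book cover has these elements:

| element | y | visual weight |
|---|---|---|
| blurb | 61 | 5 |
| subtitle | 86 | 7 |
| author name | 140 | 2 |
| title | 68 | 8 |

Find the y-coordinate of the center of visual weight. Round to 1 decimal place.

y ≈ 78.7

Weights sum to 5 + 7 + 2 + 8 = 22.
Σw·y = 5·61 + 7·86 + 2·140 + 8·68 = 1731, so ȳ = 1731/22 ≈ 78.68.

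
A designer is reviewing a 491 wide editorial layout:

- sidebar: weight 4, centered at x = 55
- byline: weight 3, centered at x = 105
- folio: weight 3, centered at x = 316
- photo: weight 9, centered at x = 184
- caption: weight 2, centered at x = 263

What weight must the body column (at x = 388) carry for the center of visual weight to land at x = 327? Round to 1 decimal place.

Known weights sum to 4 + 3 + 3 + 9 + 2 = 21; their moment is 4·55 + 3·105 + 3·316 + 9·184 + 2·263 = 3665.
For the centroid to hit 327: (3665 + w·388) / (21 + w) = 327.
Rearranging, w·(388 − 327) = 327·21 − 3665 = 3202, so w ≈ 3202/61 = 52.49.

w ≈ 52.5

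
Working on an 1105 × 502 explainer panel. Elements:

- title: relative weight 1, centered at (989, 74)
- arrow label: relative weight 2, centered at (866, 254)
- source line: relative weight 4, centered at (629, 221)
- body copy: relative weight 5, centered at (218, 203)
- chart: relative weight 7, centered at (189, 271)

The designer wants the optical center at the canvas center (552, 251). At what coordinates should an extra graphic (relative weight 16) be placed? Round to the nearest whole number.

After adding the extra graphic, total weight = 1 + 2 + 4 + 5 + 7 + 16 = 35.
x: target moment 35×552 = 19320; current 1·989 + 2·866 + 4·629 + 5·218 + 7·189 = 7650; the extra graphic supplies 11670, so x = 11670/16 ≈ 729.38.
y: target moment 35×251 = 8785; current 1·74 + 2·254 + 4·221 + 5·203 + 7·271 = 4378; the extra graphic supplies 4407, so y = 4407/16 ≈ 275.44.

(729, 275)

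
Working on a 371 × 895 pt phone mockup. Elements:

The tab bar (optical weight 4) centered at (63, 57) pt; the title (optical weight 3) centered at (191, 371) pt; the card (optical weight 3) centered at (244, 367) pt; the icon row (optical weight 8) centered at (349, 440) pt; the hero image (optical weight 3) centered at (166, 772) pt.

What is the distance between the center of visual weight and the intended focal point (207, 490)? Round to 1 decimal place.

Σw = 4 + 3 + 3 + 8 + 3 = 21.
x-moment: 4·63 + 3·191 + 3·244 + 8·349 + 3·166 = 4847; centroid 4847/21 ≈ 230.81.
y-moment: 4·57 + 3·371 + 3·367 + 8·440 + 3·772 = 8278; centroid 8278/21 ≈ 394.19.
From (207, 490): dx = 23.81, dy = -95.81, so the distance is √(dx²+dy²) ≈ 98.72.

≈ 98.7 pt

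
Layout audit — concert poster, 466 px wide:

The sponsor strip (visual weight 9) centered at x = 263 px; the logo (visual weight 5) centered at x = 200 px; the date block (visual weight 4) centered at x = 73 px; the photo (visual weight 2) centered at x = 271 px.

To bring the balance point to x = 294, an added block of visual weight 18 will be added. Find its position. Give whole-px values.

New total weight: (9 + 5 + 4 + 2) + 18 = 38.
x: target moment 38×294 = 11172; current 9·263 + 5·200 + 4·73 + 2·271 = 4201; the added block supplies 6971, so x = 6971/18 ≈ 387.28.

x ≈ 387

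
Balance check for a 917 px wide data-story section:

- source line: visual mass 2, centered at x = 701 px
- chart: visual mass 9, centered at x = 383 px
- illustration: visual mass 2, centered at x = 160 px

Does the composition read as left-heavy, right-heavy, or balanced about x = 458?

Total weight = 2 + 9 + 2 = 13.
x: (2·701 + 9·383 + 2·160) / 13 = 5169 / 13 ≈ 397.62
Since 397.6 is left of 458, the composition reads left-heavy.

left-heavy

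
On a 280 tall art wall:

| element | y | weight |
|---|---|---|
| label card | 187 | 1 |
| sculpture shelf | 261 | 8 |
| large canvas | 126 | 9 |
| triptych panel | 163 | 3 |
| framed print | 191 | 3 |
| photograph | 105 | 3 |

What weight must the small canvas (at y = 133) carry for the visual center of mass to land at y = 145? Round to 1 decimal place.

w ≈ 72.6

Fixed elements: Σw = 1 + 8 + 9 + 3 + 3 + 3 = 27, Σw·y = 1·187 + 8·261 + 9·126 + 3·163 + 3·191 + 3·105 = 4786.
For the centroid to hit 145: (4786 + w·133) / (27 + w) = 145.
Solving: w = (145·27 − 4786) / (133 − 145) = -871 / -12 ≈ 72.58.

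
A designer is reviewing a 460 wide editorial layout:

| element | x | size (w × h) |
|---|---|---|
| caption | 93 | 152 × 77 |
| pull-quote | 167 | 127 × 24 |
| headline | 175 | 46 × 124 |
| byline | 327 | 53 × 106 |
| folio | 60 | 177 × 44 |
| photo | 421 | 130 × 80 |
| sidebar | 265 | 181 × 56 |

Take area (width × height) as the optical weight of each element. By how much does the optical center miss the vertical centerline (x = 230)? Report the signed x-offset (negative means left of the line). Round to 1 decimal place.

Areas → weights: caption 152·77 = 11704, pull-quote 127·24 = 3048, headline 46·124 = 5704, byline 53·106 = 5618, folio 177·44 = 7788, photo 130·80 = 10400, sidebar 181·56 = 10136; Σw = 54398.
Σw·x = 11704·93 + 3048·167 + 5704·175 + 5618·327 + 7788·60 + 10400·421 + 10136·265 = 11964494, so x̄ = 11964494/54398 ≈ 219.94.
Against x = 230, that's 219.94 − 230 = -10.06.

≈ -10.1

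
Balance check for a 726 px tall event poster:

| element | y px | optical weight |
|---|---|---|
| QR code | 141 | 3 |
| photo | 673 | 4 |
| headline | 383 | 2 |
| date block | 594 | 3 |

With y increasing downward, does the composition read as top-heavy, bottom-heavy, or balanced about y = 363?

bottom-heavy

Weights sum to 3 + 4 + 2 + 3 = 12.
Σw·y = 3·141 + 4·673 + 2·383 + 3·594 = 5663, so ȳ = 5663/12 ≈ 471.92.
471.9 vs midline 363 → bottom-heavy.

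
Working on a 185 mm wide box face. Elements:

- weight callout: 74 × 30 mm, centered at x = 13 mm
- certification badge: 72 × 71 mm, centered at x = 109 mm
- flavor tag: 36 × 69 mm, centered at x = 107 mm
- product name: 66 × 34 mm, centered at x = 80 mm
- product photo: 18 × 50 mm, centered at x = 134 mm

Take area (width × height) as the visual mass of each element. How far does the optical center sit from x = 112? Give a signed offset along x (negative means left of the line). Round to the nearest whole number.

≈ -23 mm

Taking area as weight: weight callout 74·30 = 2220, certification badge 72·71 = 5112, flavor tag 36·69 = 2484, product name 66·34 = 2244, product photo 18·50 = 900. Sum 12960.
x-moment: 2220·13 + 5112·109 + 2484·107 + 2244·80 + 900·134 = 1151976; centroid 1151976/12960 ≈ 88.89.
Difference: 88.89 − 112 ≈ -23.11.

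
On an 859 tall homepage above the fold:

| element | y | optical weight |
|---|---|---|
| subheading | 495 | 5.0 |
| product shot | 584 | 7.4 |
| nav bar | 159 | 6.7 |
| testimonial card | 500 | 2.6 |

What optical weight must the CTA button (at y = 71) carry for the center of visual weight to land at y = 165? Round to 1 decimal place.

w ≈ 59.4

Known weights sum to 5.0 + 7.4 + 6.7 + 2.6 = 21.7; their moment is 5.0·495 + 7.4·584 + 6.7·159 + 2.6·500 = 9161.9.
Balance at y = 165 requires (9161.9 + w·71) / (21.7 + w) = 165.
Rearranging, w·(71 − 165) = 165·21.7 − 9161.9 = -5581.4, so w ≈ -5581.4/-94 = 59.38.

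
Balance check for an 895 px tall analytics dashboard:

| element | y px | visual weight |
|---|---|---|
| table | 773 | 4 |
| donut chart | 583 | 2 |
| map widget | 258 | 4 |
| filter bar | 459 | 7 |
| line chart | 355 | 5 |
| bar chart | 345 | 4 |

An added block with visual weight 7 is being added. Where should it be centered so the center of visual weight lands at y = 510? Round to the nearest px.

New total weight: (4 + 2 + 4 + 7 + 5 + 4) + 7 = 33.
Along y: (11658 + 7·y) / 33 = 510 (existing moment 4·773 + 2·583 + 4·258 + 7·459 + 5·355 + 4·345 = 11658) ⇒ y = (16830 − 11658) / 7 ≈ 738.86.

y ≈ 739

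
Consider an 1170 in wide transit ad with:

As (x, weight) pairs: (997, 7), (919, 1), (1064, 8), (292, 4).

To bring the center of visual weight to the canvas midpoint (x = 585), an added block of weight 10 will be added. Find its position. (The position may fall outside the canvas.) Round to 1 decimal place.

After adding the added block, total weight = 7 + 1 + 8 + 4 + 10 = 30.
Along x: (17578 + 10·x) / 30 = 585 (existing moment 7·997 + 1·919 + 8·1064 + 4·292 = 17578) ⇒ x = (17550 − 17578) / 10 ≈ -2.80.

x ≈ -2.8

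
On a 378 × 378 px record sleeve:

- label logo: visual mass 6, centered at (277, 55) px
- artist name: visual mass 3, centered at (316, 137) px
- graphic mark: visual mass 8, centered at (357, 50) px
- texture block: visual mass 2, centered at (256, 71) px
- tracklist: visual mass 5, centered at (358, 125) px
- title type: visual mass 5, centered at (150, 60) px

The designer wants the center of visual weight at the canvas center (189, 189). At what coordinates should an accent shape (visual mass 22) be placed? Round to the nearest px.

(51, 338)

With the accent shape, Σw becomes 6 + 3 + 8 + 2 + 5 + 5 + 22 = 51.
Along x: (8518 + 22·x) / 51 = 189 (existing moment 6·277 + 3·316 + 8·357 + 2·256 + 5·358 + 5·150 = 8518) ⇒ x = (9639 − 8518) / 22 ≈ 50.95.
Along y: (2208 + 22·y) / 51 = 189 (existing moment 6·55 + 3·137 + 8·50 + 2·71 + 5·125 + 5·60 = 2208) ⇒ y = (9639 − 2208) / 22 ≈ 337.77.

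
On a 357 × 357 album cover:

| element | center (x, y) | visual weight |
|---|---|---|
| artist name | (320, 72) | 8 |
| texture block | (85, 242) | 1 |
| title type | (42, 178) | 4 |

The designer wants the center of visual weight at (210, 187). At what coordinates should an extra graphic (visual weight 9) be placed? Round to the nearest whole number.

With the extra graphic, Σw becomes 8 + 1 + 4 + 9 = 22.
x: target moment 22×210 = 4620; current 8·320 + 1·85 + 4·42 = 2813; the extra graphic supplies 1807, so x = 1807/9 ≈ 200.78.
y: target moment 22×187 = 4114; current 8·72 + 1·242 + 4·178 = 1530; the extra graphic supplies 2584, so y = 2584/9 ≈ 287.11.

(201, 287)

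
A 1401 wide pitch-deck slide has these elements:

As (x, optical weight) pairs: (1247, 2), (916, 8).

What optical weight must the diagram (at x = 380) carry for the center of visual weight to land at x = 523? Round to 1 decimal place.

Fixed elements: Σw = 2 + 8 = 10, Σw·x = 2·1247 + 8·916 = 9822.
For the centroid to hit 523: (9822 + w·380) / (10 + w) = 523.
Solving: w = (523·10 − 9822) / (380 − 523) = -4592 / -143 ≈ 32.11.

w ≈ 32.1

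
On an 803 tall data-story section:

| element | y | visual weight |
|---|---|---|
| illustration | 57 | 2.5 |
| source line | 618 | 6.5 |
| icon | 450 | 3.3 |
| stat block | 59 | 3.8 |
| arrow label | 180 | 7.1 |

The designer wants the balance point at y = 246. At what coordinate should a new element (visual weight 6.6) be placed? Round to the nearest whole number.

New total weight: (2.5 + 6.5 + 3.3 + 3.8 + 7.1) + 6.6 = 29.8.
Along y: (7146.7 + 6.6·y) / 29.8 = 246 (existing moment 2.5·57 + 6.5·618 + 3.3·450 + 3.8·59 + 7.1·180 = 7146.7) ⇒ y = (7330.8 − 7146.7) / 6.6 ≈ 27.89.

y ≈ 28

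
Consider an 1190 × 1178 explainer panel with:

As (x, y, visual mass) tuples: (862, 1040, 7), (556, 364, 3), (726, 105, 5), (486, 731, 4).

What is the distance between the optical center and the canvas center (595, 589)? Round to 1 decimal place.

≈ 108.9

Σw = 7 + 3 + 5 + 4 = 19.
x: (7·862 + 3·556 + 5·726 + 4·486) / 19 = 13276 / 19 ≈ 698.74
y: (7·1040 + 3·364 + 5·105 + 4·731) / 19 = 11821 / 19 ≈ 622.16
From (595, 589): dx = 103.74, dy = 33.16, so the distance is √(dx²+dy²) ≈ 108.91.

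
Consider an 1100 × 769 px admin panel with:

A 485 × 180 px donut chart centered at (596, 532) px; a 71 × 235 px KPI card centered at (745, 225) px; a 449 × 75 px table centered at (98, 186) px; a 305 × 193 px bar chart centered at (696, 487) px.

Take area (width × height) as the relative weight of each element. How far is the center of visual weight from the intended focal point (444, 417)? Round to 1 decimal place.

≈ 110.5 px

Areas → weights: donut chart 485·180 = 87300, KPI card 71·235 = 16685, table 449·75 = 33675, bar chart 305·193 = 58865; Σw = 196525.
x-moment: 87300·596 + 16685·745 + 33675·98 + 58865·696 = 108731315; centroid 108731315/196525 ≈ 553.27.
y-moment: 87300·532 + 16685·225 + 33675·186 + 58865·487 = 85128530; centroid 85128530/196525 ≈ 433.17.
From (444, 417): dx = 109.27, dy = 16.17, so the distance is √(dx²+dy²) ≈ 110.46.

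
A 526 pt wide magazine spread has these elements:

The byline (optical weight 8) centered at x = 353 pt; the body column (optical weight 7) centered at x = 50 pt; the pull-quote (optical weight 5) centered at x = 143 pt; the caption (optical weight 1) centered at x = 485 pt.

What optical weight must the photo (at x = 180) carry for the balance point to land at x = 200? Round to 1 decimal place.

Known weights sum to 8 + 7 + 5 + 1 = 21; their moment is 8·353 + 7·50 + 5·143 + 1·485 = 4374.
Set Σw·x/Σw = 200: (4374 + 180w) = 200·(21 + w).
So w = (200·21 − 4374)/(180 − 200) = -174/-20 ≈ 8.70.

w ≈ 8.7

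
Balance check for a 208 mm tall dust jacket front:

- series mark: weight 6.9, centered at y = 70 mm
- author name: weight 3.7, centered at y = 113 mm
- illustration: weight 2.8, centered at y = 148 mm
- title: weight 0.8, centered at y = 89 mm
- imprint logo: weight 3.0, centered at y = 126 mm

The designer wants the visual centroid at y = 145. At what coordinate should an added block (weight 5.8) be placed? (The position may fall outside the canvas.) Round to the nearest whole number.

y ≈ 271

After adding the added block, total weight = 6.9 + 3.7 + 2.8 + 0.8 + 3.0 + 5.8 = 23.0.
Along y: (1764.7 + 5.8·y) / 23.0 = 145 (existing moment 6.9·70 + 3.7·113 + 2.8·148 + 0.8·89 + 3.0·126 = 1764.7) ⇒ y = (3335.0 − 1764.7) / 5.8 ≈ 270.74.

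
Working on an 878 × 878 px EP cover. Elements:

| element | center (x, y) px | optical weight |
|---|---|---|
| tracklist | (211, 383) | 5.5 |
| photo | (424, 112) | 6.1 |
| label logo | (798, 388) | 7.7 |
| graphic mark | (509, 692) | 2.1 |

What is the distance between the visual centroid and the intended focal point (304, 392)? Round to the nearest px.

≈ 215 px

Σw = 5.5 + 6.1 + 7.7 + 2.1 = 21.4.
Σw·x = 5.5·211 + 6.1·424 + 7.7·798 + 2.1·509 = 10960.4, so x̄ = 10960.4/21.4 ≈ 512.17.
Σw·y = 5.5·383 + 6.1·112 + 7.7·388 + 2.1·692 = 7230.5, so ȳ = 7230.5/21.4 ≈ 337.87.
Relative to (304, 392): Δ = (208.17, -54.13); |Δ| = √(208.17² + -54.13²) ≈ 215.09.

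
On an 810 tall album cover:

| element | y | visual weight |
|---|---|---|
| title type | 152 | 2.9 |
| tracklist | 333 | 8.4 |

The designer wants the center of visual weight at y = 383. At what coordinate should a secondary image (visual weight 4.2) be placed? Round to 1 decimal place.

y ≈ 642.5

New total weight: (2.9 + 8.4) + 4.2 = 15.5.
y: target moment 15.5×383 = 5936.5; current 2.9·152 + 8.4·333 = 3238.0; the secondary image supplies 2698.5, so y = 2698.5/4.2 ≈ 642.50.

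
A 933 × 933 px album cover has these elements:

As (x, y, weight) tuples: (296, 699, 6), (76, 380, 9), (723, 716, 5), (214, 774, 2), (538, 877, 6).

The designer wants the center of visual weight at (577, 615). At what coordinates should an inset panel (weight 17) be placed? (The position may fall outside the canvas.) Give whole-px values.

New total weight: (6 + 9 + 5 + 2 + 6) + 17 = 45.
x: target moment 45×577 = 25965; current 6·296 + 9·76 + 5·723 + 2·214 + 6·538 = 9731; the inset panel supplies 16234, so x = 16234/17 ≈ 954.94.
y: target moment 45×615 = 27675; current 6·699 + 9·380 + 5·716 + 2·774 + 6·877 = 18004; the inset panel supplies 9671, so y = 9671/17 ≈ 568.88.

(955, 569)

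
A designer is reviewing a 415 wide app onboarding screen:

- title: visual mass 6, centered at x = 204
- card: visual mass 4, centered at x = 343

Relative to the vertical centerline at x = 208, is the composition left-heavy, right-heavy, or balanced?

right-heavy

Weights sum to 6 + 4 = 10.
Σw·x = 6·204 + 4·343 = 2596, so x̄ = 2596/10 ≈ 259.60.
Since 259.6 is right of 208, the composition reads right-heavy.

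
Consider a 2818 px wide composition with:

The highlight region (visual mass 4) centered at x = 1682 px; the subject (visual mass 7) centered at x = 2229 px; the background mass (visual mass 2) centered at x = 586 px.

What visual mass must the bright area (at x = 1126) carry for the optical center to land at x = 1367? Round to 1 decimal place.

w ≈ 23.8

Known weights sum to 4 + 7 + 2 = 13; their moment is 4·1682 + 7·2229 + 2·586 = 23503.
Set Σw·x/Σw = 1367: (23503 + 1126w) = 1367·(13 + w).
So w = (1367·13 − 23503)/(1126 − 1367) = -5732/-241 ≈ 23.78.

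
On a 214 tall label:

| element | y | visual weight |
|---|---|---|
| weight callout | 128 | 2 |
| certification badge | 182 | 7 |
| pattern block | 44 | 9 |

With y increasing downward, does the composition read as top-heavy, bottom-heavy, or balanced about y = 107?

balanced

Total weight = 2 + 7 + 9 = 18.
Σw·y = 2·128 + 7·182 + 9·44 = 1926, so ȳ = 1926/18 ≈ 107.00.
That equals the midline 107 — balanced.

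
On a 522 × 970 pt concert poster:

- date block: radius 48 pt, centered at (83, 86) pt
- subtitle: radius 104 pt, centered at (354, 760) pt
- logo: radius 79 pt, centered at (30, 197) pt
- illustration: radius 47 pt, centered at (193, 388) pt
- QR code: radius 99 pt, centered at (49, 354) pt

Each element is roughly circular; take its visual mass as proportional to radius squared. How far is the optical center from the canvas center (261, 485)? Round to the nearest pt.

≈ 106 pt

Weights ∝ r²: date block 48² = 2304, subtitle 104² = 10816, logo 79² = 6241, illustration 47² = 2209, QR code 99² = 9801; Σw = 31371.
x: (2304·83 + 10816·354 + 6241·30 + 2209·193 + 9801·49) / 31371 = 5113912 / 31371 ≈ 163.01
y: (2304·86 + 10816·760 + 6241·197 + 2209·388 + 9801·354) / 31371 = 13974427 / 31371 ≈ 445.46
From (261, 485): dx = -97.99, dy = -39.54, so the distance is √(dx²+dy²) ≈ 105.66.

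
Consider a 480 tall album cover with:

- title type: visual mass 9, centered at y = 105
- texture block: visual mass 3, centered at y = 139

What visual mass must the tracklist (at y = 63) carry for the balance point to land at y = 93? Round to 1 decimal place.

Known weights sum to 9 + 3 = 12; their moment is 9·105 + 3·139 = 1362.
Balance at y = 93 requires (1362 + w·63) / (12 + w) = 93.
So w = (93·12 − 1362)/(63 − 93) = -246/-30 ≈ 8.20.

w ≈ 8.2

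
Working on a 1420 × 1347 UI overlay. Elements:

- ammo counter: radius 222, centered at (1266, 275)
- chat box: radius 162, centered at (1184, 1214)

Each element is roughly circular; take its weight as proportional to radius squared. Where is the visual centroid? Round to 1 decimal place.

r² weights: ammo counter 222² = 49284, chat box 162² = 26244. Total = 75528.
x: (49284·1266 + 26244·1184) / 75528 = 93466440 / 75528 ≈ 1237.51
y: (49284·275 + 26244·1214) / 75528 = 45413316 / 75528 ≈ 601.28

(1237.5, 601.3)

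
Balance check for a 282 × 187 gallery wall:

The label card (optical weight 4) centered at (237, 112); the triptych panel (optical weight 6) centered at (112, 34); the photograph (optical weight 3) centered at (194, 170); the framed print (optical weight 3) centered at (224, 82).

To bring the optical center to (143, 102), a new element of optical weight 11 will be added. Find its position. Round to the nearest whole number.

With the new element, Σw becomes 4 + 6 + 3 + 3 + 11 = 27.
Along x: (2874 + 11·x) / 27 = 143 (existing moment 4·237 + 6·112 + 3·194 + 3·224 = 2874) ⇒ x = (3861 − 2874) / 11 ≈ 89.73.
Along y: (1408 + 11·y) / 27 = 102 (existing moment 4·112 + 6·34 + 3·170 + 3·82 = 1408) ⇒ y = (2754 − 1408) / 11 ≈ 122.36.

(90, 122)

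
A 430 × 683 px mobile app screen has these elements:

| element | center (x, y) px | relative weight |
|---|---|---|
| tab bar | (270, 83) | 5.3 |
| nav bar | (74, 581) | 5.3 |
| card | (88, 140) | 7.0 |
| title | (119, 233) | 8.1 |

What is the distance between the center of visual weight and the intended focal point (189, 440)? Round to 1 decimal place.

≈ 199.7 px

Total weight = 5.3 + 5.3 + 7.0 + 8.1 = 25.7.
x-moment: 5.3·270 + 5.3·74 + 7.0·88 + 8.1·119 = 3403.1; centroid 3403.1/25.7 ≈ 132.42.
y-moment: 5.3·83 + 5.3·581 + 7.0·140 + 8.1·233 = 6386.5; centroid 6386.5/25.7 ≈ 248.50.
Relative to (189, 440): Δ = (-56.58, -191.50); |Δ| = √(-56.58² + -191.50²) ≈ 199.68.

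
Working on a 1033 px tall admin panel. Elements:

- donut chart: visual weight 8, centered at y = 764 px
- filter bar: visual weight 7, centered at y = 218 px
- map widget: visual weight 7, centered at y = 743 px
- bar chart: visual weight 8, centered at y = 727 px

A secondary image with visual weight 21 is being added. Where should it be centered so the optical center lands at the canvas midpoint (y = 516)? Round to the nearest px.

After adding the secondary image, total weight = 8 + 7 + 7 + 8 + 21 = 51.
Along y: (18655 + 21·y) / 51 = 516 (existing moment 8·764 + 7·218 + 7·743 + 8·727 = 18655) ⇒ y = (26316 − 18655) / 21 ≈ 364.81.

y ≈ 365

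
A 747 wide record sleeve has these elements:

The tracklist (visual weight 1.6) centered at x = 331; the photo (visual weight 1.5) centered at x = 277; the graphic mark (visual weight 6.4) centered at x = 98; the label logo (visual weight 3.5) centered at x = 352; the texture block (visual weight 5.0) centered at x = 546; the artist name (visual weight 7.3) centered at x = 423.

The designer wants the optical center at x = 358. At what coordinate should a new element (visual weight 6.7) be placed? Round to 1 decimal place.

x ≈ 423.0

New total weight: (1.6 + 1.5 + 6.4 + 3.5 + 5.0 + 7.3) + 6.7 = 32.0.
x: need Σw·x = 32.0·358 = 11456.0. Existing = 1.6·331 + 1.5·277 + 6.4·98 + 3.5·352 + 5.0·546 + 7.3·423 = 8622.2. Remainder 2833.8 / 6.7 ≈ 422.96.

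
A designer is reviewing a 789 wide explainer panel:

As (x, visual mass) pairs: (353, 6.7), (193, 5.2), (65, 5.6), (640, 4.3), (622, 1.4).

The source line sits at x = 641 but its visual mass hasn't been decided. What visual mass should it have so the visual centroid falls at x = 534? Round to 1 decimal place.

w ≈ 47.0

Existing Σw = 23.2 (6.7 + 5.2 + 5.6 + 4.3 + 1.4); existing moment 6.7·353 + 5.2·193 + 5.6·65 + 4.3·640 + 1.4·622 = 7355.5.
Set Σw·x/Σw = 534: (7355.5 + 641w) = 534·(23.2 + w).
So w = (534·23.2 − 7355.5)/(641 − 534) = 5033.3/107 ≈ 47.04.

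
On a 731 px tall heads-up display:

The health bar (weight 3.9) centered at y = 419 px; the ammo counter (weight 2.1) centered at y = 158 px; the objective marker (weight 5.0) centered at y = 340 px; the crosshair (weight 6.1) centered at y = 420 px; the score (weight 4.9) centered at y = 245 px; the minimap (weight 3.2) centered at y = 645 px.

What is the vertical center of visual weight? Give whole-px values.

Σw = 3.9 + 2.1 + 5.0 + 6.1 + 4.9 + 3.2 = 25.2.
y: moment 9492.4 / weight 25.2 ≈ 376.68

y ≈ 377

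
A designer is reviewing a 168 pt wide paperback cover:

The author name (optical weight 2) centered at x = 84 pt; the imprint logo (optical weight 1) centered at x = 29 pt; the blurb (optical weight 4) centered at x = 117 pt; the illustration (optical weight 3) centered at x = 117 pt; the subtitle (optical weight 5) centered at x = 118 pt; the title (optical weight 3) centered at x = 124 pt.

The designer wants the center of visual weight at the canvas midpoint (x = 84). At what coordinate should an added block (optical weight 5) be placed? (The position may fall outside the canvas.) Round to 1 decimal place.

With the added block, Σw becomes 2 + 1 + 4 + 3 + 5 + 3 + 5 = 23.
x: target moment 23×84 = 1932; current 2·84 + 1·29 + 4·117 + 3·117 + 5·118 + 3·124 = 1978; the added block supplies -46, so x = -46/5 ≈ -9.20.

x ≈ -9.2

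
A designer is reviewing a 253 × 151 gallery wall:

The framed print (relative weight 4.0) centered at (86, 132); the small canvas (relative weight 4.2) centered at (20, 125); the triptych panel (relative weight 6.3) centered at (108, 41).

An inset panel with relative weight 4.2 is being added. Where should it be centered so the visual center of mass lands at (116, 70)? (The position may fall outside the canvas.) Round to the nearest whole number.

(253, -1)

With the inset panel, Σw becomes 4.0 + 4.2 + 6.3 + 4.2 = 18.7.
Along x: (1108.4 + 4.2·x) / 18.7 = 116 (existing moment 4.0·86 + 4.2·20 + 6.3·108 = 1108.4) ⇒ x = (2169.2 − 1108.4) / 4.2 ≈ 252.57.
Along y: (1311.3 + 4.2·y) / 18.7 = 70 (existing moment 4.0·132 + 4.2·125 + 6.3·41 = 1311.3) ⇒ y = (1309.0 − 1311.3) / 4.2 ≈ -0.55.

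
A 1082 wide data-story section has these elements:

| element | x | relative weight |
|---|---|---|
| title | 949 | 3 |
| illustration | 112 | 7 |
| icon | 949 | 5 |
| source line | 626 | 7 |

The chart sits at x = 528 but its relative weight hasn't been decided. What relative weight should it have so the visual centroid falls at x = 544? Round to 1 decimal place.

Fixed elements: Σw = 3 + 7 + 5 + 7 = 22, Σw·x = 3·949 + 7·112 + 5·949 + 7·626 = 12758.
Balance at x = 544 requires (12758 + w·528) / (22 + w) = 544.
So w = (544·22 − 12758)/(528 − 544) = -790/-16 ≈ 49.37.

w ≈ 49.4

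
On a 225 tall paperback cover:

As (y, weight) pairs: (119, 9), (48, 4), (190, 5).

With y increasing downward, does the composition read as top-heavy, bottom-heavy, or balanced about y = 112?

bottom-heavy

Total weight = 9 + 4 + 5 = 18.
y-moment: 9·119 + 4·48 + 5·190 = 2213; centroid 2213/18 ≈ 122.94.
Since 122.9 is below (larger y than) 112, the composition reads bottom-heavy.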